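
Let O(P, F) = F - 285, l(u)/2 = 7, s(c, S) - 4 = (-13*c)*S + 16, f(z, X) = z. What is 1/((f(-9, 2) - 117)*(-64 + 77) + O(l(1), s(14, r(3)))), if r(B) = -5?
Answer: -1/993 ≈ -0.0010071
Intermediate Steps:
s(c, S) = 20 - 13*S*c (s(c, S) = 4 + ((-13*c)*S + 16) = 4 + (-13*S*c + 16) = 4 + (16 - 13*S*c) = 20 - 13*S*c)
l(u) = 14 (l(u) = 2*7 = 14)
O(P, F) = -285 + F
1/((f(-9, 2) - 117)*(-64 + 77) + O(l(1), s(14, r(3)))) = 1/((-9 - 117)*(-64 + 77) + (-285 + (20 - 13*(-5)*14))) = 1/(-126*13 + (-285 + (20 + 910))) = 1/(-1638 + (-285 + 930)) = 1/(-1638 + 645) = 1/(-993) = -1/993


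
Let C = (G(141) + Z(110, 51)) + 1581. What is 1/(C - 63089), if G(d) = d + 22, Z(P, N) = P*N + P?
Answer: -1/55625 ≈ -1.7978e-5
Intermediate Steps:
Z(P, N) = P + N*P (Z(P, N) = N*P + P = P + N*P)
G(d) = 22 + d
C = 7464 (C = ((22 + 141) + 110*(1 + 51)) + 1581 = (163 + 110*52) + 1581 = (163 + 5720) + 1581 = 5883 + 1581 = 7464)
1/(C - 63089) = 1/(7464 - 63089) = 1/(-55625) = -1/55625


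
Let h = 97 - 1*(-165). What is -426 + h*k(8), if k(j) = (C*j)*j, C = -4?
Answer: -67498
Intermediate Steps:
h = 262 (h = 97 + 165 = 262)
k(j) = -4*j² (k(j) = (-4*j)*j = -4*j²)
-426 + h*k(8) = -426 + 262*(-4*8²) = -426 + 262*(-4*64) = -426 + 262*(-256) = -426 - 67072 = -67498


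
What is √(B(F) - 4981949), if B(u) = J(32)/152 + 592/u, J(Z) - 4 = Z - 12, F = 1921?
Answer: 2*I*√1659209314267615/36499 ≈ 2232.0*I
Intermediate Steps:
J(Z) = -8 + Z (J(Z) = 4 + (Z - 12) = 4 + (-12 + Z) = -8 + Z)
B(u) = 3/19 + 592/u (B(u) = (-8 + 32)/152 + 592/u = 24*(1/152) + 592/u = 3/19 + 592/u)
√(B(F) - 4981949) = √((3/19 + 592/1921) - 4981949) = √(17011/36499 - 4981949) = √(-181836139540/36499) = 2*I*√1659209314267615/36499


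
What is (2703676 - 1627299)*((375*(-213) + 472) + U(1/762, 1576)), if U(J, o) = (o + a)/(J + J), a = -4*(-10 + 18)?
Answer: 547726276597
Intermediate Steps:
a = -32 (a = -4*8 = -32)
U(J, o) = (-32 + o)/(2*J) (U(J, o) = (o - 32)/(J + J) = (-32 + o)/((2*J)) = (-32 + o)*(1/(2*J)) = (-32 + o)/(2*J))
(2703676 - 1627299)*((375*(-213) + 472) + U(1/762, 1576)) = (2703676 - 1627299)*((375*(-213) + 472) + (-32 + 1576)/(2*(1/762))) = 1076377*((-79875 + 472) + (½)*1544/(1/762)) = 1076377*(-79403 + (½)*762*1544) = 1076377*(-79403 + 588264) = 1076377*508861 = 547726276597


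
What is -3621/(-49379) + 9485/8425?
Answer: 99773348/83203615 ≈ 1.1991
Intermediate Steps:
-3621/(-49379) + 9485/8425 = -3621*(-1/49379) + 9485*(1/8425) = 3621/49379 + 1897/1685 = 99773348/83203615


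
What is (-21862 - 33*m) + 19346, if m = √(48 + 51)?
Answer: -2516 - 99*√11 ≈ -2844.3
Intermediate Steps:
m = 3*√11 (m = √99 = 3*√11 ≈ 9.9499)
(-21862 - 33*m) + 19346 = (-21862 - 99*√11) + 19346 = -2516 - 99*√11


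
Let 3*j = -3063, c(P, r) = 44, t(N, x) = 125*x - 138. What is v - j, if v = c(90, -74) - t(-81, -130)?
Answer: 17453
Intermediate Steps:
t(N, x) = -138 + 125*x
j = -1021 (j = (⅓)*(-3063) = -1021)
v = 16432 (v = 44 - (-138 + 125*(-130)) = 44 - (-138 - 16250) = 44 - 1*(-16388) = 44 + 16388 = 16432)
v - j = 16432 - 1*(-1021) = 16432 + 1021 = 17453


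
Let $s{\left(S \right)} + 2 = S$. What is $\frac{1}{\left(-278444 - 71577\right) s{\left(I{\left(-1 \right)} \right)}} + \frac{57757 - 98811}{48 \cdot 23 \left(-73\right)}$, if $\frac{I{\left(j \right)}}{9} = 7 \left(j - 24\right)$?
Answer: $\frac{11330557482955}{22242711682632} \approx 0.50941$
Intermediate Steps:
$I{\left(j \right)} = -1512 + 63 j$ ($I{\left(j \right)} = 9 \cdot 7 \left(j - 24\right) = 9 \cdot 7 \left(-24 + j\right) = 9 \left(-168 + 7 j\right) = -1512 + 63 j$)
$s{\left(S \right)} = -2 + S$
$\frac{1}{\left(-278444 - 71577\right) s{\left(I{\left(-1 \right)} \right)}} + \frac{57757 - 98811}{48 \cdot 23 \left(-73\right)} = \frac{1}{\left(-278444 - 71577\right) \left(-2 + \left(-1512 + 63 \left(-1\right)\right)\right)} + \frac{57757 - 98811}{48 \cdot 23 \left(-73\right)} = \frac{1}{\left(-350021\right) \left(-2 - 1575\right)} + \frac{57757 - 98811}{1104 \left(-73\right)} = - \frac{1}{350021 \left(-2 - 1575\right)} - \frac{41054}{-80592} = - \frac{1}{350021 \left(-1577\right)} - - \frac{20527}{40296} = \left(- \frac{1}{350021}\right) \left(- \frac{1}{1577}\right) + \frac{20527}{40296} = \frac{1}{551983117} + \frac{20527}{40296} = \frac{11330557482955}{22242711682632}$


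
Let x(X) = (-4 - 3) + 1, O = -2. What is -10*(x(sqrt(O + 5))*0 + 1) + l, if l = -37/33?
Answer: -367/33 ≈ -11.121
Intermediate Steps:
x(X) = -6 (x(X) = -7 + 1 = -6)
l = -37/33 (l = -37*1/33 = -37/33 ≈ -1.1212)
-10*(x(sqrt(O + 5))*0 + 1) + l = -10*(-6*0 + 1) - 37/33 = -10*(0 + 1) - 37/33 = -10*1 - 37/33 = -10 - 37/33 = -367/33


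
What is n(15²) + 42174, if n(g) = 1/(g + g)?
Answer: 18978301/450 ≈ 42174.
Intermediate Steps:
n(g) = 1/(2*g)
n(15²) + 42174 = 1/(2*(15²)) + 42174 = (½)/225 + 42174 = (½)*(1/225) + 42174 = 1/450 + 42174 = 18978301/450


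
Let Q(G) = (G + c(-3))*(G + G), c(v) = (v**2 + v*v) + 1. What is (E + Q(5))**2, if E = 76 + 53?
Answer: 136161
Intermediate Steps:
c(v) = 1 + 2*v**2 (c(v) = (v**2 + v**2) + 1 = 2*v**2 + 1 = 1 + 2*v**2)
Q(G) = 2*G*(19 + G) (Q(G) = (G + (1 + 2*(-3)**2))*(G + G) = (G + (1 + 2*9))*(2*G) = (G + (1 + 18))*(2*G) = (G + 19)*(2*G) = (19 + G)*(2*G) = 2*G*(19 + G))
E = 129
(E + Q(5))**2 = (129 + 2*5*(19 + 5))**2 = (129 + 2*5*24)**2 = (129 + 240)**2 = 369**2 = 136161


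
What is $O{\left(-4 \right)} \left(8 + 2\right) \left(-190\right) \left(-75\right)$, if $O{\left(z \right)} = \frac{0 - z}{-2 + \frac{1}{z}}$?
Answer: $- \frac{760000}{3} \approx -2.5333 \cdot 10^{5}$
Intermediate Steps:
$O{\left(z \right)} = - \frac{z}{-2 + \frac{1}{z}}$ ($O{\left(z \right)} = \frac{\left(-1\right) z}{-2 + \frac{1}{z}} = - \frac{z}{-2 + \frac{1}{z}}$)
$O{\left(-4 \right)} \left(8 + 2\right) \left(-190\right) \left(-75\right) = \frac{\left(-4\right)^{2}}{-1 + 2 \left(-4\right)} \left(8 + 2\right) \left(-190\right) \left(-75\right) = \frac{16}{-1 - 8} \cdot 10 \left(-190\right) \left(-75\right) = \frac{16}{-9} \cdot 10 \left(-190\right) \left(-75\right) = 16 \left(- \frac{1}{9}\right) 10 \left(-190\right) \left(-75\right) = \left(- \frac{16}{9}\right) 10 \left(-190\right) \left(-75\right) = \left(- \frac{160}{9}\right) \left(-190\right) \left(-75\right) = \frac{30400}{9} \left(-75\right) = - \frac{760000}{3}$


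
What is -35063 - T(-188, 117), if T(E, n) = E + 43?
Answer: -34918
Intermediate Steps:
T(E, n) = 43 + E
-35063 - T(-188, 117) = -35063 - (43 - 188) = -35063 - 1*(-145) = -35063 + 145 = -34918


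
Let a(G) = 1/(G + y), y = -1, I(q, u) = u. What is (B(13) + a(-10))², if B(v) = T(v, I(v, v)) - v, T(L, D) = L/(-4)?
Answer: 516961/1936 ≈ 267.03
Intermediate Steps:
T(L, D) = -L/4 (T(L, D) = L*(-¼) = -L/4)
B(v) = -5*v/4 (B(v) = -v/4 - v = -5*v/4)
a(G) = 1/(-1 + G) (a(G) = 1/(G - 1) = 1/(-1 + G))
(B(13) + a(-10))² = (-5/4*13 + 1/(-1 - 10))² = (-65/4 + 1/(-11))² = (-65/4 - 1/11)² = (-719/44)² = 516961/1936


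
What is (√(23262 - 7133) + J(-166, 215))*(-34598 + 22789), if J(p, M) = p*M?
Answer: 419963467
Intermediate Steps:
J(p, M) = M*p
(√(23262 - 7133) + J(-166, 215))*(-34598 + 22789) = (√(23262 - 7133) + 215*(-166))*(-34598 + 22789) = (√16129 - 35690)*(-11809) = (127 - 35690)*(-11809) = -35563*(-11809) = 419963467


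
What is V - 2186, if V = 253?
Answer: -1933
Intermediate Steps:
V - 2186 = 253 - 2186 = -1933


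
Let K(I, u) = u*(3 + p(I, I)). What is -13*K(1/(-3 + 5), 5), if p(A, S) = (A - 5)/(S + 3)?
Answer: -780/7 ≈ -111.43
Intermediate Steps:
p(A, S) = (-5 + A)/(3 + S)
K(I, u) = u*(3 + (-5 + I)/(3 + I))
-13*K(1/(-3 + 5), 5) = -52*5*(1 + 1/(-3 + 5))/(3 + 1/(-3 + 5)) = -52*5*(1 + 1/2)/(3 + 1/2) = -52*5*(1 + ½)/(3 + ½) = -52*5*3/(7/2*2) = -52*5*2*3/(7*2) = -13*60/7 = -780/7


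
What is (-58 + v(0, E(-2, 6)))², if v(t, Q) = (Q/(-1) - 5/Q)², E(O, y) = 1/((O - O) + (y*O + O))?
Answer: 904387686049/38416 ≈ 2.3542e+7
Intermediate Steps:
E(O, y) = 1/(O + O*y) (E(O, y) = 1/(0 + (O*y + O)) = 1/(0 + (O + O*y)) = 1/(O + O*y))
v(t, Q) = (-Q - 5/Q)² (v(t, Q) = (Q*(-1) - 5/Q)² = (-Q - 5/Q)²)
(-58 + v(0, E(-2, 6)))² = (-58 + (5 + (1/((-2)*(1 + 6)))²)²/(1/((-2)*(1 + 6)))²)² = (-58 + (5 + (-½/7)²)²/(-½/7)²)² = (-58 + (5 + (-½*⅐)²)²/(-½*⅐)²)² = (-58 + (5 + (-1/14)²)²/(-1/14)²)² = (-58 + 196*(5 + 1/196)²)² = (-58 + 196*(981/196)²)² = (-58 + 196*(962361/38416))² = (-58 + 962361/196)² = (950993/196)² = 904387686049/38416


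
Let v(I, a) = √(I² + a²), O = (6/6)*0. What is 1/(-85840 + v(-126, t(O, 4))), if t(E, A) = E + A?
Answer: -740/63521463 - √3973/3684244854 ≈ -1.1667e-5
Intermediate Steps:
O = 0 (O = (6*(⅙))*0 = 1*0 = 0)
t(E, A) = A + E
1/(-85840 + v(-126, t(O, 4))) = 1/(-85840 + √((-126)² + (4 + 0)²)) = 1/(-85840 + √(15876 + 4²)) = 1/(-85840 + √(15876 + 16)) = 1/(-85840 + √15892) = 1/(-85840 + 2*√3973)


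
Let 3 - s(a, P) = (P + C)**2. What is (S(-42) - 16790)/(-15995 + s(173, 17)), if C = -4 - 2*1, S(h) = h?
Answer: 16832/16113 ≈ 1.0446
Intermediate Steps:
C = -6 (C = -4 - 2 = -6)
s(a, P) = 3 - (-6 + P)**2 (s(a, P) = 3 - (P - 6)**2 = 3 - (-6 + P)**2)
(S(-42) - 16790)/(-15995 + s(173, 17)) = (-42 - 16790)/(-15995 + (3 - (-6 + 17)**2)) = -16832/(-15995 + (3 - 1*11**2)) = -16832/(-15995 + (3 - 1*121)) = -16832/(-15995 + (3 - 121)) = -16832/(-15995 - 118) = -16832/(-16113) = -16832*(-1/16113) = 16832/16113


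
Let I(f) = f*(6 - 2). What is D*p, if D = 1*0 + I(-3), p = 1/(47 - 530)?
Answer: 4/161 ≈ 0.024845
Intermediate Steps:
I(f) = 4*f (I(f) = f*4 = 4*f)
p = -1/483 (p = 1/(-483) = -1/483 ≈ -0.0020704)
D = -12 (D = 1*0 + 4*(-3) = 0 - 12 = -12)
D*p = -12*(-1/483) = 4/161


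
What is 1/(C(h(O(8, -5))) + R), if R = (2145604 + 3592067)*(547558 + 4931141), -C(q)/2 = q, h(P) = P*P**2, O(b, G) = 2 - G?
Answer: 1/31434972369343 ≈ 3.1812e-14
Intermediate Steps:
h(P) = P**3
C(q) = -2*q
R = 31434972370029 (R = 5737671*5478699 = 31434972370029)
1/(C(h(O(8, -5))) + R) = 1/(-2*(2 - 1*(-5))**3 + 31434972370029) = 1/(-2*(2 + 5)**3 + 31434972370029) = 1/(-2*7**3 + 31434972370029) = 1/(-2*343 + 31434972370029) = 1/(-686 + 31434972370029) = 1/31434972369343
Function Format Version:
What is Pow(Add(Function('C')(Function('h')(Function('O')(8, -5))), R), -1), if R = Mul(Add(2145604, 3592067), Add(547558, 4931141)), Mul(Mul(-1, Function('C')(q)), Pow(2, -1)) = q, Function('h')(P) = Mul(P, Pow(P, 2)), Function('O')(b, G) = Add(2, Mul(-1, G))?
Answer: Rational(1, 31434972369343) ≈ 3.1812e-14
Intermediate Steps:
Function('h')(P) = Pow(P, 3)
Function('C')(q) = Mul(-2, q)
R = 31434972370029 (R = Mul(5737671, 5478699) = 31434972370029)
Pow(Add(Function('C')(Function('h')(Function('O')(8, -5))), R), -1) = Pow(Add(Mul(-2, Pow(Add(2, Mul(-1, -5)), 3)), 31434972370029), -1) = Pow(Add(Mul(-2, Pow(Add(2, 5), 3)), 31434972370029), -1) = Pow(Add(Mul(-2, Pow(7, 3)), 31434972370029), -1) = Pow(Add(Mul(-2, 343), 31434972370029), -1) = Pow(Add(-686, 31434972370029), -1) = Pow(31434972369343, -1) = Rational(1, 31434972369343)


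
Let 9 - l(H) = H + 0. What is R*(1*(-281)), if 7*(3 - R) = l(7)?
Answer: -5339/7 ≈ -762.71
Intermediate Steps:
l(H) = 9 - H (l(H) = 9 - (H + 0) = 9 - H)
R = 19/7 (R = 3 - (9 - 1*7)/7 = 3 - (9 - 7)/7 = 3 - ⅐*2 = 3 - 2/7 = 19/7 ≈ 2.7143)
R*(1*(-281)) = 19*(1*(-281))/7 = (19/7)*(-281) = -5339/7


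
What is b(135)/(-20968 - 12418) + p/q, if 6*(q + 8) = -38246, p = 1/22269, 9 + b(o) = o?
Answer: -8954092096/2372545725433 ≈ -0.0037740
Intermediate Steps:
b(o) = -9 + o
p = 1/22269 ≈ 4.4905e-5
q = -19147/3 (q = -8 + (⅙)*(-38246) = -8 - 19123/3 = -19147/3 ≈ -6382.3)
b(135)/(-20968 - 12418) + p/q = (-9 + 135)/(-20968 - 12418) + 1/(22269*(-19147/3)) = 126/(-33386) + (1/22269)*(-3/19147) = 126*(-1/33386) - 1/142128181 = -63/16693 - 1/142128181 = -8954092096/2372545725433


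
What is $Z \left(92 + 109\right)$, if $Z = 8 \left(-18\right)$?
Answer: $-28944$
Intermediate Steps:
$Z = -144$
$Z \left(92 + 109\right) = - 144 \left(92 + 109\right) = \left(-144\right) 201 = -28944$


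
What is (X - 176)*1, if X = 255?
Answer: 79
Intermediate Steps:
(X - 176)*1 = (255 - 176)*1 = 79*1 = 79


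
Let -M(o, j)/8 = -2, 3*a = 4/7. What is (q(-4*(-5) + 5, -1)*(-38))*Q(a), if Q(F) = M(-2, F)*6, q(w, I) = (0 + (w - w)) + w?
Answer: -91200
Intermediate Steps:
q(w, I) = w (q(w, I) = (0 + 0) + w = 0 + w = w)
a = 4/21 (a = (4/7)/3 = (4*(⅐))/3 = (⅓)*(4/7) = 4/21 ≈ 0.19048)
M(o, j) = 16 (M(o, j) = -8*(-2) = 16)
Q(F) = 96 (Q(F) = 16*6 = 96)
(q(-4*(-5) + 5, -1)*(-38))*Q(a) = ((-4*(-5) + 5)*(-38))*96 = ((20 + 5)*(-38))*96 = (25*(-38))*96 = -950*96 = -91200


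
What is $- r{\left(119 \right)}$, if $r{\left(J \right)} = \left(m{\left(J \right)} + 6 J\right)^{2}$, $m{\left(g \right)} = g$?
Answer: $-693889$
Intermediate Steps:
$r{\left(J \right)} = 49 J^{2}$ ($r{\left(J \right)} = \left(J + 6 J\right)^{2} = \left(7 J\right)^{2} = 49 J^{2}$)
$- r{\left(119 \right)} = - 49 \cdot 119^{2} = - 49 \cdot 14161 = \left(-1\right) 693889 = -693889$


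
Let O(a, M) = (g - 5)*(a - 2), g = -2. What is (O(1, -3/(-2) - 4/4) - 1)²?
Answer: 36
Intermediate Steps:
O(a, M) = 14 - 7*a (O(a, M) = (-2 - 5)*(a - 2) = -7*(-2 + a) = 14 - 7*a)
(O(1, -3/(-2) - 4/4) - 1)² = ((14 - 7*1) - 1)² = ((14 - 7) - 1)² = (7 - 1)² = 6² = 36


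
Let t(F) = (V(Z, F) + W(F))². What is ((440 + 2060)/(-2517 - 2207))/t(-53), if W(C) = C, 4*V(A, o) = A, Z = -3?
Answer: -400/2183669 ≈ -0.00018318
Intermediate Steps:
V(A, o) = A/4
t(F) = (-¾ + F)² (t(F) = ((¼)*(-3) + F)² = (-¾ + F)²)
((440 + 2060)/(-2517 - 2207))/t(-53) = ((440 + 2060)/(-2517 - 2207))/(((-3 + 4*(-53))²/16)) = (2500/(-4724))/(((-3 - 212)²/16)) = (2500*(-1/4724))/(((1/16)*(-215)²)) = -625/(1181*((1/16)*46225)) = -625/(1181*46225/16) = -625/1181*16/46225 = -400/2183669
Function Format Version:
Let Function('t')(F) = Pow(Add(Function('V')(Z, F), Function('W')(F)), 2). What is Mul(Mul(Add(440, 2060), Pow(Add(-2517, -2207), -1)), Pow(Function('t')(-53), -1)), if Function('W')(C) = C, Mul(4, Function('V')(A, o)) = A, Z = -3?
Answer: Rational(-400, 2183669) ≈ -0.00018318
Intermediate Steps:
Function('V')(A, o) = Mul(Rational(1, 4), A)
Function('t')(F) = Pow(Add(Rational(-3, 4), F), 2) (Function('t')(F) = Pow(Add(Mul(Rational(1, 4), -3), F), 2) = Pow(Add(Rational(-3, 4), F), 2))
Mul(Mul(Add(440, 2060), Pow(Add(-2517, -2207), -1)), Pow(Function('t')(-53), -1)) = Mul(Mul(Add(440, 2060), Pow(Add(-2517, -2207), -1)), Pow(Mul(Rational(1, 16), Pow(Add(-3, Mul(4, -53)), 2)), -1)) = Mul(Mul(2500, Pow(-4724, -1)), Pow(Mul(Rational(1, 16), Pow(Add(-3, -212), 2)), -1)) = Mul(Mul(2500, Rational(-1, 4724)), Pow(Mul(Rational(1, 16), Pow(-215, 2)), -1)) = Mul(Rational(-625, 1181), Pow(Mul(Rational(1, 16), 46225), -1)) = Mul(Rational(-625, 1181), Pow(Rational(46225, 16), -1)) = Mul(Rational(-625, 1181), Rational(16, 46225)) = Rational(-400, 2183669)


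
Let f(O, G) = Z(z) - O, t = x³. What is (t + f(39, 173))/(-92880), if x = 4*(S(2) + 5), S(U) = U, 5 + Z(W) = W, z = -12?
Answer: -2737/11610 ≈ -0.23574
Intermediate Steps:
Z(W) = -5 + W
x = 28 (x = 4*(2 + 5) = 4*7 = 28)
t = 21952 (t = 28³ = 21952)
f(O, G) = -17 - O (f(O, G) = (-5 - 12) - O = -17 - O)
(t + f(39, 173))/(-92880) = (21952 + (-17 - 1*39))/(-92880) = (21952 + (-17 - 39))*(-1/92880) = (21952 - 56)*(-1/92880) = 21896*(-1/92880) = -2737/11610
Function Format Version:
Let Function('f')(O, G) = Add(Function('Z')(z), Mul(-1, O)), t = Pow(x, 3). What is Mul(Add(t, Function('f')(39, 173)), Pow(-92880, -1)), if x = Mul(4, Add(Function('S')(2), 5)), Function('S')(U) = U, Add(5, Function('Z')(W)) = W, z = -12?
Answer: Rational(-2737, 11610) ≈ -0.23574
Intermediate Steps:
Function('Z')(W) = Add(-5, W)
x = 28 (x = Mul(4, Add(2, 5)) = Mul(4, 7) = 28)
t = 21952 (t = Pow(28, 3) = 21952)
Function('f')(O, G) = Add(-17, Mul(-1, O)) (Function('f')(O, G) = Add(Add(-5, -12), Mul(-1, O)) = Add(-17, Mul(-1, O)))
Mul(Add(t, Function('f')(39, 173)), Pow(-92880, -1)) = Mul(Add(21952, Add(-17, Mul(-1, 39))), Pow(-92880, -1)) = Mul(Add(21952, Add(-17, -39)), Rational(-1, 92880)) = Mul(Add(21952, -56), Rational(-1, 92880)) = Mul(21896, Rational(-1, 92880)) = Rational(-2737, 11610)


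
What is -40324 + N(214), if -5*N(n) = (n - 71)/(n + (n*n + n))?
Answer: -9319683023/231120 ≈ -40324.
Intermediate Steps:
N(n) = -(-71 + n)/(5*(n**2 + 2*n)) (N(n) = -(n - 71)/(5*(n + (n*n + n))) = -(-71 + n)/(5*(n + (n**2 + n))) = -(-71 + n)/(5*(n + (n + n**2))) = -(-71 + n)/(5*(n**2 + 2*n)))
-40324 + N(214) = -40324 + (1/5)*(71 - 1*214)/(214*(2 + 214)) = -40324 + (1/5)*(1/214)*(71 - 214)/216 = -40324 + (1/5)*(1/214)*(1/216)*(-143) = -40324 - 143/231120 = -9319683023/231120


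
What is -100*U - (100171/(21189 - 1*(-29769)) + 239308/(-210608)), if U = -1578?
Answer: 211690791832787/1341520308 ≈ 1.5780e+5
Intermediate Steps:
-100*U - (100171/(21189 - 1*(-29769)) + 239308/(-210608)) = -100*(-1578) - (100171/(21189 - 1*(-29769)) + 239308/(-210608)) = 157800 - (100171/(21189 + 29769) + 239308*(-1/210608)) = 157800 - (100171/50958 - 59827/52652) = 157800 - 1*1112769613/1341520308 = 157800 - 1112769613/1341520308 = 211690791832787/1341520308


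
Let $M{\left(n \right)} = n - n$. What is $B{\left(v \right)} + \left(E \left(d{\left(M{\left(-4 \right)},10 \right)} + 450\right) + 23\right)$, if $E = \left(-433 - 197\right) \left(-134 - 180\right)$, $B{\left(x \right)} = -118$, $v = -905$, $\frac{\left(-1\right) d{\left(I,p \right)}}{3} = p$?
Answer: $83084305$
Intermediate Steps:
$M{\left(n \right)} = 0$
$d{\left(I,p \right)} = - 3 p$
$E = 197820$ ($E = \left(-630\right) \left(-314\right) = 197820$)
$B{\left(v \right)} + \left(E \left(d{\left(M{\left(-4 \right)},10 \right)} + 450\right) + 23\right) = -118 + \left(197820 \left(\left(-3\right) 10 + 450\right) + 23\right) = -118 + \left(197820 \left(-30 + 450\right) + 23\right) = -118 + \left(197820 \cdot 420 + 23\right) = -118 + \left(83084400 + 23\right) = -118 + 83084423 = 83084305$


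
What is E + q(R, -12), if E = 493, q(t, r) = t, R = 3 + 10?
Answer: 506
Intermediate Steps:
R = 13
E + q(R, -12) = 493 + 13 = 506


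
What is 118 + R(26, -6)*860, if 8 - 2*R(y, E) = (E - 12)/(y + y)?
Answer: 48189/13 ≈ 3706.8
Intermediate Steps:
R(y, E) = 4 - (-12 + E)/(4*y) (R(y, E) = 4 - (E - 12)/(2*(y + y)) = 4 - (-12 + E)/(2*(2*y)) = 4 - (-12 + E)*1/(2*y)/2 = 4 - (-12 + E)/(4*y))
118 + R(26, -6)*860 = 118 + ((¼)*(12 - 1*(-6) + 16*26)/26)*860 = 118 + ((¼)*(1/26)*(12 + 6 + 416))*860 = 118 + ((¼)*(1/26)*434)*860 = 118 + (217/52)*860 = 118 + 46655/13 = 48189/13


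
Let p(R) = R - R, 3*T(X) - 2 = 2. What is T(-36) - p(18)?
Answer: 4/3 ≈ 1.3333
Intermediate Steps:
T(X) = 4/3 (T(X) = ⅔ + (⅓)*2 = ⅔ + ⅔ = 4/3)
p(R) = 0
T(-36) - p(18) = 4/3 - 1*0 = 4/3 + 0 = 4/3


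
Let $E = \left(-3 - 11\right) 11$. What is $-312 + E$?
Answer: $-466$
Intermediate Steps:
$E = -154$ ($E = \left(-14\right) 11 = -154$)
$-312 + E = -312 - 154 = -466$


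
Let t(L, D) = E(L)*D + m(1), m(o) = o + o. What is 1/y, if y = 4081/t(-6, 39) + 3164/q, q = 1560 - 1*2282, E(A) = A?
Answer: -83752/1840265 ≈ -0.045511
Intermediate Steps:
q = -722 (q = 1560 - 2282 = -722)
m(o) = 2*o
t(L, D) = 2 + D*L (t(L, D) = L*D + 2*1 = D*L + 2 = 2 + D*L)
y = -1840265/83752 (y = 4081/(2 + 39*(-6)) + 3164/(-722) = 4081/(2 - 234) + 3164*(-1/722) = 4081/(-232) - 1582/361 = 4081*(-1/232) - 1582/361 = -4081/232 - 1582/361 = -1840265/83752 ≈ -21.973)
1/y = 1/(-1840265/83752) = -83752/1840265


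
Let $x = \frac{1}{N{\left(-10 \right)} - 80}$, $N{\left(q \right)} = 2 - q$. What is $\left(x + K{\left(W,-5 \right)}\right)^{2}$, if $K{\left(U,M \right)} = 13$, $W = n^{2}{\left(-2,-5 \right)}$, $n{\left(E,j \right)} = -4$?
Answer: $\frac{779689}{4624} \approx 168.62$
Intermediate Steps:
$W = 16$ ($W = \left(-4\right)^{2} = 16$)
$x = - \frac{1}{68}$ ($x = \frac{1}{\left(2 - -10\right) - 80} = \frac{1}{\left(2 + 10\right) - 80} = \frac{1}{12 - 80} = \frac{1}{-68} = - \frac{1}{68} \approx -0.014706$)
$\left(x + K{\left(W,-5 \right)}\right)^{2} = \left(- \frac{1}{68} + 13\right)^{2} = \left(\frac{883}{68}\right)^{2} = \frac{779689}{4624}$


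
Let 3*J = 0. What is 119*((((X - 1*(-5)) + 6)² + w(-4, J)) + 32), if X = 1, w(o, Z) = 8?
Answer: 21896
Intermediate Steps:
J = 0 (J = (⅓)*0 = 0)
119*((((X - 1*(-5)) + 6)² + w(-4, J)) + 32) = 119*((((1 - 1*(-5)) + 6)² + 8) + 32) = 119*((((1 + 5) + 6)² + 8) + 32) = 119*(((6 + 6)² + 8) + 32) = 119*((12² + 8) + 32) = 119*((144 + 8) + 32) = 119*(152 + 32) = 119*184 = 21896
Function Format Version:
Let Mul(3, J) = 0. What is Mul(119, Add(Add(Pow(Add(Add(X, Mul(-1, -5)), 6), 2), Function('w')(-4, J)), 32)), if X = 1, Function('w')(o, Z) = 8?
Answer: 21896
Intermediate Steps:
J = 0 (J = Mul(Rational(1, 3), 0) = 0)
Mul(119, Add(Add(Pow(Add(Add(X, Mul(-1, -5)), 6), 2), Function('w')(-4, J)), 32)) = Mul(119, Add(Add(Pow(Add(Add(1, Mul(-1, -5)), 6), 2), 8), 32)) = Mul(119, Add(Add(Pow(Add(Add(1, 5), 6), 2), 8), 32)) = Mul(119, Add(Add(Pow(Add(6, 6), 2), 8), 32)) = Mul(119, Add(Add(Pow(12, 2), 8), 32)) = Mul(119, Add(Add(144, 8), 32)) = Mul(119, Add(152, 32)) = Mul(119, 184) = 21896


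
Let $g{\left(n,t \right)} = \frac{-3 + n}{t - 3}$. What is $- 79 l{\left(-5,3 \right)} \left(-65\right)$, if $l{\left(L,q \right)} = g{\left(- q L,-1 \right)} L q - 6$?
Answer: $200265$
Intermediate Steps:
$g{\left(n,t \right)} = \frac{-3 + n}{-3 + t}$
$l{\left(L,q \right)} = -6 + L q \left(\frac{3}{4} + \frac{L q}{4}\right)$ ($l{\left(L,q \right)} = \frac{-3 + - q L}{-3 - 1} L q - 6 = \frac{-3 - L q}{-4} L q - 6 = - \frac{-3 - L q}{4} L q - 6 = \left(\frac{3}{4} + \frac{L q}{4}\right) L q - 6 = L \left(\frac{3}{4} + \frac{L q}{4}\right) q - 6 = L q \left(\frac{3}{4} + \frac{L q}{4}\right) - 6 = -6 + L q \left(\frac{3}{4} + \frac{L q}{4}\right)$)
$- 79 l{\left(-5,3 \right)} \left(-65\right) = - 79 \left(-6 + \frac{1}{4} \left(-5\right) 3 \left(3 - 15\right)\right) \left(-65\right) = - 79 \left(-6 + \frac{1}{4} \left(-5\right) 3 \left(-12\right)\right) \left(-65\right) = - 79 \left(-6 + 45\right) \left(-65\right) = \left(-79\right) 39 \left(-65\right) = \left(-3081\right) \left(-65\right) = 200265$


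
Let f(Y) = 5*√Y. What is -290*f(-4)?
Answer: -2900*I ≈ -2900.0*I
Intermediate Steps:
-290*f(-4) = -290*5*√(-4) = -290*5*(2*I) = -290*10*I = -2900*I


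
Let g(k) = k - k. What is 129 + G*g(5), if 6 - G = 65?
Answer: 129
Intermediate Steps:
g(k) = 0
G = -59 (G = 6 - 1*65 = 6 - 65 = -59)
129 + G*g(5) = 129 - 59*0 = 129 + 0 = 129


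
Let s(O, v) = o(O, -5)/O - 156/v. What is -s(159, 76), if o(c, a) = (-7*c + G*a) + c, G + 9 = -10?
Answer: 22522/3021 ≈ 7.4551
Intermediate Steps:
G = -19 (G = -9 - 10 = -19)
o(c, a) = -19*a - 6*c (o(c, a) = (-7*c - 19*a) + c = (-19*a - 7*c) + c = -19*a - 6*c)
s(O, v) = -156/v + (95 - 6*O)/O (s(O, v) = (-19*(-5) - 6*O)/O - 156/v = (95 - 6*O)/O - 156/v = -156/v + (95 - 6*O)/O)
-s(159, 76) = -(-6 - 156/76 + 95/159) = -(-6 - 156*1/76 + 95*(1/159)) = -(-6 - 39/19 + 95/159) = -1*(-22522/3021) = 22522/3021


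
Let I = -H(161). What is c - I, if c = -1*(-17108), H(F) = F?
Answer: 17269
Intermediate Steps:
c = 17108
I = -161 (I = -1*161 = -161)
c - I = 17108 - 1*(-161) = 17108 + 161 = 17269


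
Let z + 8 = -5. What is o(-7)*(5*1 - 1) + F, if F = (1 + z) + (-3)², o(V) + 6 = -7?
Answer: -55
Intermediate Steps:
z = -13 (z = -8 - 5 = -13)
o(V) = -13 (o(V) = -6 - 7 = -13)
F = -3 (F = (1 - 13) + (-3)² = -12 + 9 = -3)
o(-7)*(5*1 - 1) + F = -13*(5*1 - 1) - 3 = -13*(5 - 1) - 3 = -13*4 - 3 = -52 - 3 = -55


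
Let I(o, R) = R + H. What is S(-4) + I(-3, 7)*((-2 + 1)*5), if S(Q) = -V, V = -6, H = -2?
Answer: -19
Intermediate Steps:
S(Q) = 6 (S(Q) = -1*(-6) = 6)
I(o, R) = -2 + R (I(o, R) = R - 2 = -2 + R)
S(-4) + I(-3, 7)*((-2 + 1)*5) = 6 + (-2 + 7)*((-2 + 1)*5) = 6 + 5*(-1*5) = 6 + 5*(-5) = 6 - 25 = -19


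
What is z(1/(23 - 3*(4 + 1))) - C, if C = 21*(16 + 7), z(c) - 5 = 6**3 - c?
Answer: -2097/8 ≈ -262.13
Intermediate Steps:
z(c) = 221 - c (z(c) = 5 + (6**3 - c) = 5 + (216 - c) = 221 - c)
C = 483 (C = 21*23 = 483)
z(1/(23 - 3*(4 + 1))) - C = (221 - 1/(23 - 3*(4 + 1))) - 1*483 = (221 - 1/(23 - 3*5)) - 483 = (221 - 1/(23 - 15)) - 483 = (221 - 1/8) - 483 = 1767/8 - 483 = -2097/8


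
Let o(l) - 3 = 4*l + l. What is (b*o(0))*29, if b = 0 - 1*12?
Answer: -1044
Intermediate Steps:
b = -12 (b = 0 - 12 = -12)
o(l) = 3 + 5*l (o(l) = 3 + (4*l + l) = 3 + 5*l)
(b*o(0))*29 = -12*(3 + 5*0)*29 = -12*(3 + 0)*29 = -12*3*29 = -36*29 = -1044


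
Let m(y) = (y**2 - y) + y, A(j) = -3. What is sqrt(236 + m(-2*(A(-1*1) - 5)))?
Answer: 2*sqrt(123) ≈ 22.181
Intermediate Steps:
m(y) = y**2
sqrt(236 + m(-2*(A(-1*1) - 5))) = sqrt(236 + (-2*(-3 - 5))**2) = sqrt(236 + (-2*(-8))**2) = sqrt(236 + 16**2) = sqrt(236 + 256) = sqrt(492) = 2*sqrt(123)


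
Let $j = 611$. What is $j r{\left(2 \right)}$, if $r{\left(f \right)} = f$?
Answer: $1222$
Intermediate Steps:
$j r{\left(2 \right)} = 611 \cdot 2 = 1222$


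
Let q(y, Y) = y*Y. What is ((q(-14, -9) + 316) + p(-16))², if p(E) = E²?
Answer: 487204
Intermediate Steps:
q(y, Y) = Y*y
((q(-14, -9) + 316) + p(-16))² = ((-9*(-14) + 316) + (-16)²)² = ((126 + 316) + 256)² = (442 + 256)² = 698² = 487204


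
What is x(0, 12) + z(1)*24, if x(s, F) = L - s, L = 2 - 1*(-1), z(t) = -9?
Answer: -213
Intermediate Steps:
L = 3 (L = 2 + 1 = 3)
x(s, F) = 3 - s
x(0, 12) + z(1)*24 = (3 - 1*0) - 9*24 = (3 + 0) - 216 = 3 - 216 = -213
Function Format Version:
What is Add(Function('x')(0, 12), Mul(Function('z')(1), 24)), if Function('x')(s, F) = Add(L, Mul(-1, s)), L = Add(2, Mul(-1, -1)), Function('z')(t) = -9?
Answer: -213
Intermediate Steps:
L = 3 (L = Add(2, 1) = 3)
Function('x')(s, F) = Add(3, Mul(-1, s))
Add(Function('x')(0, 12), Mul(Function('z')(1), 24)) = Add(Add(3, Mul(-1, 0)), Mul(-9, 24)) = Add(Add(3, 0), -216) = Add(3, -216) = -213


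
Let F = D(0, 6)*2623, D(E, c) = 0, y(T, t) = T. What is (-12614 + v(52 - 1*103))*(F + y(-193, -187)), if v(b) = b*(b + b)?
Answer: 1430516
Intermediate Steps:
v(b) = 2*b² (v(b) = b*(2*b) = 2*b²)
F = 0 (F = 0*2623 = 0)
(-12614 + v(52 - 1*103))*(F + y(-193, -187)) = (-12614 + 2*(52 - 1*103)²)*(0 - 193) = (-12614 + 2*(52 - 103)²)*(-193) = (-12614 + 2*(-51)²)*(-193) = (-12614 + 2*2601)*(-193) = (-12614 + 5202)*(-193) = -7412*(-193) = 1430516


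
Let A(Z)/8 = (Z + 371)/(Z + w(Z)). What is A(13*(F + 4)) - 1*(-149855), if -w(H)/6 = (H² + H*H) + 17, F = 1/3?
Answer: 17140554499/114381 ≈ 1.4986e+5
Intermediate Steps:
F = ⅓ ≈ 0.33333
w(H) = -102 - 12*H² (w(H) = -6*((H² + H*H) + 17) = -6*((H² + H²) + 17) = -6*(2*H² + 17) = -6*(17 + 2*H²) = -102 - 12*H²)
A(Z) = 8*(371 + Z)/(-102 + Z - 12*Z²) (A(Z) = 8*((Z + 371)/(Z + (-102 - 12*Z²))) = 8*((371 + Z)/(-102 + Z - 12*Z²)) = 8*(371 + Z)/(-102 + Z - 12*Z²))
A(13*(F + 4)) - 1*(-149855) = 8*(-371 - 13*(⅓ + 4))/(102 - 13*(⅓ + 4) + 12*(13*(⅓ + 4))²) - 1*(-149855) = 8*(-371 - 13*13/3)/(102 - 13*13/3 + 12*(13*(13/3))²) + 149855 = 8*(-371 - 1*169/3)/(102 - 1*169/3 + 12*(169/3)²) + 149855 = 8*(-371 - 169/3)/(102 - 169/3 + 12*(28561/9)) + 149855 = 8*(-1282/3)/(102 - 169/3 + 114244/3) + 149855 = 8*(-1282/3)/38127 + 149855 = 8*(1/38127)*(-1282/3) + 149855 = -10256/114381 + 149855 = 17140554499/114381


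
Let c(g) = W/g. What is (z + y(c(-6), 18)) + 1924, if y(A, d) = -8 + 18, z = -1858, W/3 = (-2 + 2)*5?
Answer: 76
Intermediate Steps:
W = 0 (W = 3*((-2 + 2)*5) = 3*(0*5) = 3*0 = 0)
c(g) = 0 (c(g) = 0/g = 0)
y(A, d) = 10
(z + y(c(-6), 18)) + 1924 = (-1858 + 10) + 1924 = -1848 + 1924 = 76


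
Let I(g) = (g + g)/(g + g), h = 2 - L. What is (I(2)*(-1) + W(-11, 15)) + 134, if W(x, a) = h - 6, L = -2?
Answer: 131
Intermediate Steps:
h = 4 (h = 2 - 1*(-2) = 2 + 2 = 4)
I(g) = 1 (I(g) = (2*g)/((2*g)) = (2*g)*(1/(2*g)) = 1)
W(x, a) = -2 (W(x, a) = 4 - 6 = -2)
(I(2)*(-1) + W(-11, 15)) + 134 = (1*(-1) - 2) + 134 = (-1 - 2) + 134 = -3 + 134 = 131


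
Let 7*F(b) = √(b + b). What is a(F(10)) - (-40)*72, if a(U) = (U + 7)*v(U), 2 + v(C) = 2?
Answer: 2880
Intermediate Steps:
v(C) = 0 (v(C) = -2 + 2 = 0)
F(b) = √2*√b/7 (F(b) = √(b + b)/7 = √(2*b)/7 = (√2*√b)/7 = √2*√b/7)
a(U) = 0 (a(U) = (U + 7)*0 = (7 + U)*0 = 0)
a(F(10)) - (-40)*72 = 0 - (-40)*72 = 0 - 1*(-2880) = 0 + 2880 = 2880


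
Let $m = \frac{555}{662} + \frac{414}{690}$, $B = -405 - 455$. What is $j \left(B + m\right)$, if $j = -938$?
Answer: $\frac{1332822491}{1655} \approx 8.0533 \cdot 10^{5}$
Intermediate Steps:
$B = -860$
$m = \frac{4761}{3310}$ ($m = 555 \cdot \frac{1}{662} + 414 \cdot \frac{1}{690} = \frac{555}{662} + \frac{3}{5} = \frac{4761}{3310} \approx 1.4384$)
$j \left(B + m\right) = - 938 \left(-860 + \frac{4761}{3310}\right) = \left(-938\right) \left(- \frac{2841839}{3310}\right) = \frac{1332822491}{1655}$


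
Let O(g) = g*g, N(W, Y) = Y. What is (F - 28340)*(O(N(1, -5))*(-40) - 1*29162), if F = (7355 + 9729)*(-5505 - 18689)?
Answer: 12467723179032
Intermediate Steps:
O(g) = g**2
F = -413330296 (F = 17084*(-24194) = -413330296)
(F - 28340)*(O(N(1, -5))*(-40) - 1*29162) = (-413330296 - 28340)*((-5)**2*(-40) - 1*29162) = -413358636*(25*(-40) - 29162) = -413358636*(-1000 - 29162) = -413358636*(-30162) = 12467723179032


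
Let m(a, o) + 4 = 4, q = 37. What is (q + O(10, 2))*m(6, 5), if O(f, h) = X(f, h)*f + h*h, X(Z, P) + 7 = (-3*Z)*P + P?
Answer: 0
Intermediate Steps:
X(Z, P) = -7 + P - 3*P*Z (X(Z, P) = -7 + ((-3*Z)*P + P) = -7 + (-3*P*Z + P) = -7 + (P - 3*P*Z) = -7 + P - 3*P*Z)
m(a, o) = 0 (m(a, o) = -4 + 4 = 0)
O(f, h) = h² + f*(-7 + h - 3*f*h) (O(f, h) = (-7 + h - 3*h*f)*f + h*h = (-7 + h - 3*f*h)*f + h² = f*(-7 + h - 3*f*h) + h² = h² + f*(-7 + h - 3*f*h))
(q + O(10, 2))*m(6, 5) = (37 + (2² - 1*10*(7 - 1*2 + 3*10*2)))*0 = (37 + (4 - 1*10*(7 - 2 + 60)))*0 = (37 + (4 - 1*10*65))*0 = (37 + (4 - 650))*0 = (37 - 646)*0 = -609*0 = 0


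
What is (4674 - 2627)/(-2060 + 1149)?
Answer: -2047/911 ≈ -2.2470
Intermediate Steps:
(4674 - 2627)/(-2060 + 1149) = 2047/(-911) = 2047*(-1/911) = -2047/911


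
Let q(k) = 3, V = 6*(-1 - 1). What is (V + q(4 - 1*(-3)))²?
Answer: 81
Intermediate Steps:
V = -12 (V = 6*(-2) = -12)
(V + q(4 - 1*(-3)))² = (-12 + 3)² = (-9)² = 81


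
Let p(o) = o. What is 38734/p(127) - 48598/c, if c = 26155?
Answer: 1006915824/3321685 ≈ 303.13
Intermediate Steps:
38734/p(127) - 48598/c = 38734/127 - 48598/26155 = 1006915824/3321685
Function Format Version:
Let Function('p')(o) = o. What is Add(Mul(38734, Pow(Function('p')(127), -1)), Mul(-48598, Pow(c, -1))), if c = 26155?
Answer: Rational(1006915824, 3321685) ≈ 303.13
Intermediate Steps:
Add(Mul(38734, Pow(Function('p')(127), -1)), Mul(-48598, Pow(c, -1))) = Add(Mul(38734, Pow(127, -1)), Mul(-48598, Pow(26155, -1))) = Add(Mul(38734, Rational(1, 127)), Mul(-48598, Rational(1, 26155))) = Add(Rational(38734, 127), Rational(-48598, 26155)) = Rational(1006915824, 3321685)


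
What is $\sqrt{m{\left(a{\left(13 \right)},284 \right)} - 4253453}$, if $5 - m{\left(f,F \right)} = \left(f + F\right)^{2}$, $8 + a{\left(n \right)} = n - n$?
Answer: $2 i \sqrt{1082406} \approx 2080.8 i$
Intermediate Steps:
$a{\left(n \right)} = -8$ ($a{\left(n \right)} = -8 + \left(n - n\right) = -8 + 0 = -8$)
$m{\left(f,F \right)} = 5 - \left(F + f\right)^{2}$ ($m{\left(f,F \right)} = 5 - \left(f + F\right)^{2} = 5 - \left(F + f\right)^{2}$)
$\sqrt{m{\left(a{\left(13 \right)},284 \right)} - 4253453} = \sqrt{\left(5 - \left(284 - 8\right)^{2}\right) - 4253453} = \sqrt{\left(5 - 276^{2}\right) - 4253453} = \sqrt{\left(5 - 76176\right) - 4253453} = \sqrt{-76171 - 4253453} = \sqrt{-4329624} = 2 i \sqrt{1082406}$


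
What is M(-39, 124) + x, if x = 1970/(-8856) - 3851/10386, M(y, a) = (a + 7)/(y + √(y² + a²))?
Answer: -2562998653/9821250864 + 131*√16897/15376 ≈ 0.84651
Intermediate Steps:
M(y, a) = (7 + a)/(y + √(a² + y²))
x = -1515691/2554956 (x = 1970*(-1/8856) - 3851*1/10386 = -985/4428 - 3851/10386 = -1515691/2554956 ≈ -0.59324)
M(-39, 124) + x = (7 + 124)/(-39 + √(124² + (-39)²)) - 1515691/2554956 = 131/(-39 + √(15376 + 1521)) - 1515691/2554956 = 131/(-39 + √16897) - 1515691/2554956 = -1515691/2554956 + 131/(-39 + √16897)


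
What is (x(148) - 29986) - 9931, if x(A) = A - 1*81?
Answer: -39850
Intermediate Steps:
x(A) = -81 + A (x(A) = A - 81 = -81 + A)
(x(148) - 29986) - 9931 = ((-81 + 148) - 29986) - 9931 = (67 - 29986) - 9931 = -29919 - 9931 = -39850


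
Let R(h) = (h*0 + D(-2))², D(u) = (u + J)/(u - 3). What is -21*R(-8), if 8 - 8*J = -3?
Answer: -21/64 ≈ -0.32813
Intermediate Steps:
J = 11/8 (J = 1 - ⅛*(-3) = 1 + 3/8 = 11/8 ≈ 1.3750)
D(u) = (11/8 + u)/(-3 + u) (D(u) = (u + 11/8)/(u - 3) = (11/8 + u)/(-3 + u))
R(h) = 1/64 (R(h) = (h*0 + (11/8 - 2)/(-3 - 2))² = (0 - 5/8/(-5))² = (0 - ⅕*(-5/8))² = (0 + ⅛)² = (⅛)² = 1/64)
-21*R(-8) = -21*1/64 = -21/64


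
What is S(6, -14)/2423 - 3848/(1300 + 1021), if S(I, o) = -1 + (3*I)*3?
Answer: -9200691/5623783 ≈ -1.6360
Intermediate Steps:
S(I, o) = -1 + 9*I
S(6, -14)/2423 - 3848/(1300 + 1021) = (-1 + 9*6)/2423 - 3848/(1300 + 1021) = (-1 + 54)*(1/2423) - 3848/2321 = 53*(1/2423) - 3848*1/2321 = 53/2423 - 3848/2321 = -9200691/5623783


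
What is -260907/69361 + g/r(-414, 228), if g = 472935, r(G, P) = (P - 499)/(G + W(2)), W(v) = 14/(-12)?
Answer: 27237485967301/37593662 ≈ 7.2452e+5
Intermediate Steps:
W(v) = -7/6 (W(v) = 14*(-1/12) = -7/6)
r(G, P) = (-499 + P)/(-7/6 + G) (r(G, P) = (P - 499)/(G - 7/6) = (-499 + P)/(-7/6 + G))
-260907/69361 + g/r(-414, 228) = -260907/69361 + 472935/((6*(-499 + 228)/(-7 + 6*(-414)))) = -260907*1/69361 + 472935/((6*(-271)/(-7 - 2484))) = -260907/69361 + 472935/((6*(-271)/(-2491))) = -260907/69361 + 472935/((6*(-1/2491)*(-271))) = -260907/69361 + 472935/(1626/2491) = -260907/69361 + 472935*(2491/1626) = -260907/69361 + 392693695/542 = 27237485967301/37593662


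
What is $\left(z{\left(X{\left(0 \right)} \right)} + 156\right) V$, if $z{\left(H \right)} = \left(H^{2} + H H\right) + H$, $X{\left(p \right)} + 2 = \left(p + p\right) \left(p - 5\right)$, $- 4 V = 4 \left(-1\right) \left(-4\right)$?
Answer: $-648$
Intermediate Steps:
$V = -4$ ($V = - \frac{4 \left(-1\right) \left(-4\right)}{4} = - \frac{\left(-4\right) \left(-4\right)}{4} = \left(- \frac{1}{4}\right) 16 = -4$)
$X{\left(p \right)} = -2 + 2 p \left(-5 + p\right)$ ($X{\left(p \right)} = -2 + \left(p + p\right) \left(p - 5\right) = -2 + 2 p \left(-5 + p\right)$)
$z{\left(H \right)} = H + 2 H^{2}$ ($z{\left(H \right)} = \left(H^{2} + H^{2}\right) + H = 2 H^{2} + H = H + 2 H^{2}$)
$\left(z{\left(X{\left(0 \right)} \right)} + 156\right) V = \left(\left(-2 - 0 + 2 \cdot 0^{2}\right) \left(1 + 2 \left(-2 - 0 + 2 \cdot 0^{2}\right)\right) + 156\right) \left(-4\right) = \left(\left(-2 + 0 + 2 \cdot 0\right) \left(1 + 2 \left(-2 + 0 + 2 \cdot 0\right)\right) + 156\right) \left(-4\right) = \left(\left(-2 + 0 + 0\right) \left(1 + 2 \left(-2 + 0 + 0\right)\right) + 156\right) \left(-4\right) = \left(- 2 \left(1 + 2 \left(-2\right)\right) + 156\right) \left(-4\right) = \left(- 2 \left(1 - 4\right) + 156\right) \left(-4\right) = \left(\left(-2\right) \left(-3\right) + 156\right) \left(-4\right) = \left(6 + 156\right) \left(-4\right) = 162 \left(-4\right) = -648$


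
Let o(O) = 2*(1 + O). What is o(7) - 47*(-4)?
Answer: 204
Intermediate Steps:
o(O) = 2 + 2*O
o(7) - 47*(-4) = (2 + 2*7) - 47*(-4) = (2 + 14) + 188 = 16 + 188 = 204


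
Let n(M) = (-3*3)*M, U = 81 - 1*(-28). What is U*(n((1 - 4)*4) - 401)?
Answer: -31937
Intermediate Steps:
U = 109 (U = 81 + 28 = 109)
n(M) = -9*M
U*(n((1 - 4)*4) - 401) = 109*(-9*(1 - 4)*4 - 401) = 109*(-(-27)*4 - 401) = 109*(-9*(-12) - 401) = 109*(108 - 401) = 109*(-293) = -31937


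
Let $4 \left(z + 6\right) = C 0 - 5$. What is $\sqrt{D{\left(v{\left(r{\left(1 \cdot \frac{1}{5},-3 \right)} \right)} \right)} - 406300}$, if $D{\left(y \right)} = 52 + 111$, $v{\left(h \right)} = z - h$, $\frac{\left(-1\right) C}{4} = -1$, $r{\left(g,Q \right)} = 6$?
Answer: $i \sqrt{406137} \approx 637.29 i$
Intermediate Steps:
$C = 4$ ($C = \left(-4\right) \left(-1\right) = 4$)
$z = - \frac{29}{4}$ ($z = -6 + \frac{4 \cdot 0 - 5}{4} = -6 + \frac{0 - 5}{4} = -6 + \frac{1}{4} \left(-5\right) = -6 - \frac{5}{4} = - \frac{29}{4} \approx -7.25$)
$v{\left(h \right)} = - \frac{29}{4} - h$
$D{\left(y \right)} = 163$
$\sqrt{D{\left(v{\left(r{\left(1 \cdot \frac{1}{5},-3 \right)} \right)} \right)} - 406300} = \sqrt{163 - 406300} = \sqrt{-406137} = i \sqrt{406137}$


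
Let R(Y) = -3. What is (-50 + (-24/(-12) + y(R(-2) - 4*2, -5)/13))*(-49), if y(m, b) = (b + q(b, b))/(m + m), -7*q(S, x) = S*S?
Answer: 336126/143 ≈ 2350.5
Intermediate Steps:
q(S, x) = -S²/7 (q(S, x) = -S*S/7 = -S²/7)
y(m, b) = (b - b²/7)/(2*m) (y(m, b) = (b - b²/7)/(m + m) = (b - b²/7)/((2*m)) = (b - b²/7)*(1/(2*m)) = (b - b²/7)/(2*m))
(-50 + (-24/(-12) + y(R(-2) - 4*2, -5)/13))*(-49) = (-50 + (-24/(-12) + ((1/14)*(-5)*(7 - 1*(-5))/(-3 - 4*2))/13))*(-49) = (-50 + (-24*(-1/12) + ((1/14)*(-5)*(7 + 5)/(-3 - 8))*(1/13)))*(-49) = (-50 + (2 + ((1/14)*(-5)*12/(-11))*(1/13)))*(-49) = (-50 + (2 + ((1/14)*(-5)*(-1/11)*12)*(1/13)))*(-49) = (-50 + (2 + (30/77)*(1/13)))*(-49) = (-50 + (2 + 30/1001))*(-49) = (-50 + 2032/1001)*(-49) = -48018/1001*(-49) = 336126/143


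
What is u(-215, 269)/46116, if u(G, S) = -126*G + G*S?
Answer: -30745/46116 ≈ -0.66669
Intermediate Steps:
u(-215, 269)/46116 = -215*(-126 + 269)/46116 = -215*143*(1/46116) = -30745*1/46116 = -30745/46116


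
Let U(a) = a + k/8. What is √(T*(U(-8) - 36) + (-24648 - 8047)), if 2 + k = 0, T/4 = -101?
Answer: I*√14818 ≈ 121.73*I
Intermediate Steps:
T = -404 (T = 4*(-101) = -404)
k = -2 (k = -2 + 0 = -2)
U(a) = -¼ + a (U(a) = a - 2/8 = a - 2*⅛ = a - ¼ = -¼ + a)
√(T*(U(-8) - 36) + (-24648 - 8047)) = √(-404*((-¼ - 8) - 36) + (-24648 - 8047)) = √(-404*(-33/4 - 36) - 32695) = √(-404*(-177/4) - 32695) = √(17877 - 32695) = √(-14818) = I*√14818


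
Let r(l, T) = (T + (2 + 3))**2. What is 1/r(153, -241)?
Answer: 1/55696 ≈ 1.7955e-5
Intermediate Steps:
r(l, T) = (5 + T)**2 (r(l, T) = (T + 5)**2 = (5 + T)**2)
1/r(153, -241) = 1/((5 - 241)**2) = 1/((-236)**2) = 1/55696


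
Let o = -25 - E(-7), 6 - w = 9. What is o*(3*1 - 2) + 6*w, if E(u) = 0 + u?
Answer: -36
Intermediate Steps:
w = -3 (w = 6 - 1*9 = 6 - 9 = -3)
E(u) = u
o = -18 (o = -25 - 1*(-7) = -25 + 7 = -18)
o*(3*1 - 2) + 6*w = -18*(3*1 - 2) + 6*(-3) = -18*(3 - 2) - 18 = -18*1 - 18 = -18 - 18 = -36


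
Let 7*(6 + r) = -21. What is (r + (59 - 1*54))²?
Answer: 16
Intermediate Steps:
r = -9 (r = -6 + (⅐)*(-21) = -6 - 3 = -9)
(r + (59 - 1*54))² = (-9 + (59 - 1*54))² = (-9 + (59 - 54))² = (-9 + 5)² = (-4)² = 16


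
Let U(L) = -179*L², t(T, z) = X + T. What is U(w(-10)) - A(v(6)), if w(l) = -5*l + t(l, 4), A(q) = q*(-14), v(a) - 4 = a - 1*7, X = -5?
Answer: -219233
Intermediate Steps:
v(a) = -3 + a (v(a) = 4 + (a - 1*7) = 4 + (a - 7) = 4 + (-7 + a) = -3 + a)
t(T, z) = -5 + T
A(q) = -14*q
w(l) = -5 - 4*l (w(l) = -5*l + (-5 + l) = -5 - 4*l)
U(w(-10)) - A(v(6)) = -179*(-5 - 4*(-10))² - (-14)*(-3 + 6) = -179*(-5 + 40)² - (-14)*3 = -179*35² - 1*(-42) = -179*1225 + 42 = -219275 + 42 = -219233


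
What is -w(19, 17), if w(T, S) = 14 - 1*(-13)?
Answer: -27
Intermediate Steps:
w(T, S) = 27 (w(T, S) = 14 + 13 = 27)
-w(19, 17) = -1*27 = -27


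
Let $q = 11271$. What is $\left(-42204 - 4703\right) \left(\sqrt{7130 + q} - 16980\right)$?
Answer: $796480860 - 46907 \sqrt{18401} \approx 7.9012 \cdot 10^{8}$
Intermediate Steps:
$\left(-42204 - 4703\right) \left(\sqrt{7130 + q} - 16980\right) = \left(-42204 - 4703\right) \left(\sqrt{7130 + 11271} - 16980\right) = - 46907 \left(\sqrt{18401} - 16980\right) = - 46907 \left(-16980 + \sqrt{18401}\right) = 796480860 - 46907 \sqrt{18401}$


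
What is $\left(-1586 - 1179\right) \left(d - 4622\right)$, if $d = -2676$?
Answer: $20178970$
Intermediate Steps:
$\left(-1586 - 1179\right) \left(d - 4622\right) = \left(-1586 - 1179\right) \left(-2676 - 4622\right) = \left(-2765\right) \left(-7298\right) = 20178970$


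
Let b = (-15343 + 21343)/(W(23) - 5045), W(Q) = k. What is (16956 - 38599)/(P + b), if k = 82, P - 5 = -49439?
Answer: 107414209/245346942 ≈ 0.43781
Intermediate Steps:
P = -49434 (P = 5 - 49439 = -49434)
W(Q) = 82
b = -6000/4963 (b = (-15343 + 21343)/(82 - 5045) = 6000/(-4963) = 6000*(-1/4963) = -6000/4963 ≈ -1.2089)
(16956 - 38599)/(P + b) = (16956 - 38599)/(-49434 - 6000/4963) = -21643/(-245346942/4963) = -21643*(-4963/245346942) = 107414209/245346942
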